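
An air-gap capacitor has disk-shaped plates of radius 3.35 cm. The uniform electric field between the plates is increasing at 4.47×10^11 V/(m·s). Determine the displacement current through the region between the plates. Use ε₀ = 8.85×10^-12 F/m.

0.0139 A

The displacement current is ε₀ times dΦ_E/dt = ε₀ A dE/dt = (8.85×10^-12)(3.526×10^-3)(4.47×10^11) = 0.0139 A.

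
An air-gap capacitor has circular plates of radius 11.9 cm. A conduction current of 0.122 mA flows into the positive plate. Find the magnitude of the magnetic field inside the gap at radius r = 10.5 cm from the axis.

1.81×10^-10 T

No conduction current crosses the gap, so I_d there equals the 1.22×10^-4 A in the leads.
∮B·dl = μ₀ I_d,enc with I_d,enc = I_d r²/R² = 9.498×10^-5 A; so B = μ₀ I_d,enc/(2πr) = 1.81×10^-10 T.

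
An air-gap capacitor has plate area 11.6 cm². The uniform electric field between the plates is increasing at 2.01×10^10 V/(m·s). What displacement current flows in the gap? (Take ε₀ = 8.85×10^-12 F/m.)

2.06×10^-4 A

With a uniform field, Φ_E = EA, so I_d = ε₀ A dE/dt = 2.06×10^-4 A.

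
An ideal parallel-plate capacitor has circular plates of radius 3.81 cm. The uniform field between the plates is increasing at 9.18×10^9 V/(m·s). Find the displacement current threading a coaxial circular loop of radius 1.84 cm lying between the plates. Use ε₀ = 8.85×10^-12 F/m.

Through the whole plate area (πR² = 4.560×10^-3 m²), I_d = ε₀ πR² dE/dt = 3.705×10^-4 A.
Through an area πr² the displacement current is I_d·(πr²/πR²) = I_d (r/R)² = 8.64×10^-5 A.

8.64×10^-5 A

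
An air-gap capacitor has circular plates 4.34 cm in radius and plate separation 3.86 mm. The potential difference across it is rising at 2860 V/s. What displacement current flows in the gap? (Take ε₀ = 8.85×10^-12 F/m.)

The field between the plates is E = V/d, so dE/dt = (2860)/(3.86×10^-3 m) = 7.409×10^5 V/(m·s).
I_d = ε₀ A (dE/dt) = (8.85×10^-12)(5.917×10^-3)(7.409×10^5) = 3.88×10^-8 A.

3.88×10^-8 A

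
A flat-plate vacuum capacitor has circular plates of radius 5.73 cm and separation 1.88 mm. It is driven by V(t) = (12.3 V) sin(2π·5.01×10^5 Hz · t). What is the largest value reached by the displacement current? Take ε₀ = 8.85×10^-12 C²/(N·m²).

1.88×10^-3 A

(dE/dt)_max = V₀ω/d = 2.060×10^10 V/(m·s); ω = 2πf = 3.148×10^6 rad/s.
I_d,max = ε₀ A (dE/dt)_max = (8.85×10^-12)(0.01031)(2.060×10^10) = 1.88×10^-3 A.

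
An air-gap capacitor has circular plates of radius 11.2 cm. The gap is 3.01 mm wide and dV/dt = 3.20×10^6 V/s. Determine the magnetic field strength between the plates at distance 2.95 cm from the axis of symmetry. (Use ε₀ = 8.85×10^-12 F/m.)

I_d = C dV/dt with C = ε₀πR²/d = 1.159×10^-10 F, so I_d = (1.159×10^-10)(3.20×10^6) = 3.709×10^-4 A.
∮B·dl = μ₀ I_d,enc with I_d,enc = I_d r²/R² = 2.573×10^-5 A; so B = μ₀ I_d,enc/(2πr) = 1.74×10^-10 T.

1.74×10^-10 T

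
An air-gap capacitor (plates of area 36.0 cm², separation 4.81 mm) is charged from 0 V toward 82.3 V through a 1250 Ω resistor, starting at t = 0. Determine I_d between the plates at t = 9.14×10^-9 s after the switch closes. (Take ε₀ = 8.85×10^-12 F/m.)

C = ε₀A/d = (8.85×10^-12)(3.60×10^-3)/(4.81×10^-3) = 6.624×10^-12 F and τ = RC = 8.280×10^-9 s. I_d in the gap equals the RC charging current.
I_d(t) = (V₀/R) e^(−t/τ) = 0.06584 · e^(−1.104) = 0.0218 A.

0.0218 A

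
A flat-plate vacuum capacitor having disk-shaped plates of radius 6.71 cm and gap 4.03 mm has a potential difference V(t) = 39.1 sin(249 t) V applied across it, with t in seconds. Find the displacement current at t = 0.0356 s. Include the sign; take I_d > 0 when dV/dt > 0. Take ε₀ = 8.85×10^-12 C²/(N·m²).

dV/dt = (39.1)(249)·cos(8.8644) = -8247 V/s.
I_d = C dV/dt with C = ε₀A/d = (8.85×10^-12)(0.01414)/(4.03×10^-3) = 3.105×10^-11 F, so I_d = (3.105×10^-11)(-8247) = -2.56×10^-7 A.

-2.56×10^-7 A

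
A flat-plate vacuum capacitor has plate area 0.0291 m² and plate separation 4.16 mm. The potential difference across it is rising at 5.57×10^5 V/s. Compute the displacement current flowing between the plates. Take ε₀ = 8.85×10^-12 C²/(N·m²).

E = V/d so dE/dt = (dV/dt)/d = 1.339×10^8 V/(m·s), and I_d = ε₀ A dE/dt = (8.85×10^-12)(0.0291)(1.339×10^8) = 3.45×10^-5 A.

3.45×10^-5 A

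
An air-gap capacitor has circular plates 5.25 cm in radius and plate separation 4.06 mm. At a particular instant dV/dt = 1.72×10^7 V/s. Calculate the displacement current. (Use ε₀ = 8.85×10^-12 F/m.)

C = ε₀A/d = (8.85×10^-12)(8.659×10^-3)/(4.06×10^-3) = 1.887×10^-11 F.
I_d = C dV/dt = (1.887×10^-11)(1.72×10^7) = 3.25×10^-4 A.

3.25×10^-4 A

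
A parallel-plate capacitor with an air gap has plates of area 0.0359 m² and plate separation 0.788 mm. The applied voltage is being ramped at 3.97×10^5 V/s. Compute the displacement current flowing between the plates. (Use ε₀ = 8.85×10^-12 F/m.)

1.60×10^-4 A

E = V/d so dE/dt = (dV/dt)/d = 5.038×10^8 V/(m·s), and I_d = ε₀ A dE/dt = (8.85×10^-12)(0.0359)(5.038×10^8) = 1.60×10^-4 A.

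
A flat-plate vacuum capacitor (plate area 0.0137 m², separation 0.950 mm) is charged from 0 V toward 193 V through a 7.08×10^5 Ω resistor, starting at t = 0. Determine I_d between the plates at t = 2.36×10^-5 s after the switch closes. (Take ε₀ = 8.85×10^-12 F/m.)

C = ε₀A/d = (8.85×10^-12)(0.0137)/(9.50×10^-4) = 1.276×10^-10 F and τ = RC = 9.034×10^-5 s. I_d in the gap equals the RC charging current.
I_d(t) = (V₀/R) e^(−t/τ) = 2.726×10^-4 · e^(−0.2612) = 2.10×10^-4 A.

2.10×10^-4 A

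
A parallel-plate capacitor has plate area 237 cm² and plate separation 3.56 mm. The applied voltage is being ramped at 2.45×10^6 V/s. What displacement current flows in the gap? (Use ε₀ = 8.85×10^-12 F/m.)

C = ε₀A/d = (8.85×10^-12)(0.0237)/(3.56×10^-3) = 5.892×10^-11 F.
I_d = C dV/dt = (5.892×10^-11)(2.45×10^6) = 1.44×10^-4 A.

1.44×10^-4 A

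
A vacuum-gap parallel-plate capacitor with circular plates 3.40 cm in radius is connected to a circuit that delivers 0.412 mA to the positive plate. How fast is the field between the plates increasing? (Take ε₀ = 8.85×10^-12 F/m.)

Charge continuity gives I_d = I = 4.12×10^-4 A between the plates.
Inverting I_d = ε₀ A dE/dt gives dE/dt = 4.12×10^-4 / (8.85×10^-12 · 3.632×10^-3) = 1.28×10^10 V/(m·s).

1.28×10^10 V/(m·s)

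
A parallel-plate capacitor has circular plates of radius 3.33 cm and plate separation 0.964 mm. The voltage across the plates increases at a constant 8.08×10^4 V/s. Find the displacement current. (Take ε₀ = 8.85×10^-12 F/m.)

2.58×10^-6 A

E = V/d so dE/dt = (dV/dt)/d = 8.382×10^7 V/(m·s), and I_d = ε₀ A dE/dt = (8.85×10^-12)(3.484×10^-3)(8.382×10^7) = 2.58×10^-6 A.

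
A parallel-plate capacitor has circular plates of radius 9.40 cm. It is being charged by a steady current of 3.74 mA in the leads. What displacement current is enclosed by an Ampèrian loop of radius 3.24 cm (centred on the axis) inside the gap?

4.44×10^-4 A

No conduction current crosses the gap, so I_d there equals the 3.74×10^-3 A in the leads.
The field is uniform, so I_d,enc = I_d (r/R)² = (3.74×10^-3)(3.24/9.40)² = 4.44×10^-4 A.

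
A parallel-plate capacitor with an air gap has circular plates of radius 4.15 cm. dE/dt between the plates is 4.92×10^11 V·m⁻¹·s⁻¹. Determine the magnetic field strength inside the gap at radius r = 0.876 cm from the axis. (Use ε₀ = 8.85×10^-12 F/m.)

Through the whole plate area (πR² = 5.411×10^-3 m²), I_d = ε₀ πR² dE/dt = 0.02356 A.
∮B·dl = μ₀ I_d,enc with I_d,enc = I_d r²/R² = 1.050×10^-3 A; so B = μ₀ I_d,enc/(2πr) = 2.40×10^-8 T.

2.40×10^-8 T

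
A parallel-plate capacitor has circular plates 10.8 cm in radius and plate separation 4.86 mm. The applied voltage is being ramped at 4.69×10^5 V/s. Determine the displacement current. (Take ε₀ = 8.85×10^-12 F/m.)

3.13×10^-5 A

C = ε₀A/d = (8.85×10^-12)(0.03664)/(4.86×10^-3) = 6.672×10^-11 F.
I_d = C dV/dt = (6.672×10^-11)(4.69×10^5) = 3.13×10^-5 A.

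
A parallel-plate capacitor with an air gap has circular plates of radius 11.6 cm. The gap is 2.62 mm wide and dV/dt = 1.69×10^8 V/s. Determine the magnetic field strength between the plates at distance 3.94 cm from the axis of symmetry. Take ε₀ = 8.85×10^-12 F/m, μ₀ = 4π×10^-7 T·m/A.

1.41×10^-8 T

I_d = C dV/dt with C = ε₀πR²/d = 1.428×10^-10 F, so I_d = (1.428×10^-10)(1.69×10^8) = 0.02413 A.
An Ampèrian loop of radius r encloses a fraction (r/R)² of I_d. Then B·2πr = μ₀ I_d (r/R)², giving B = μ₀ I_d r/(2πR²) = 1.41×10^-8 T.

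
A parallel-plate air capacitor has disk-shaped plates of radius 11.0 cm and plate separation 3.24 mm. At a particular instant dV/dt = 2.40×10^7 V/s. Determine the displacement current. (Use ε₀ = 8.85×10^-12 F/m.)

E = V/d so dE/dt = (dV/dt)/d = 7.407×10^9 V/(m·s), and I_d = ε₀ A dE/dt = (8.85×10^-12)(0.03801)(7.407×10^9) = 2.49×10^-3 A.

2.49×10^-3 A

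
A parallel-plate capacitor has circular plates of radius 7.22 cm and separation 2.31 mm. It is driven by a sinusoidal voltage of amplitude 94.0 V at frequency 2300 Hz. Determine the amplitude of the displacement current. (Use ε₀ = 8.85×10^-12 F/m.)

The displacement current equals the conduction current C dV/dt, which peaks at C V₀ ω.
With C = ε₀A/d = (8.85×10^-12)(0.01638)/(2.31×10^-3) = 6.275×10^-11 F and ω = 2πf = 1.445×10^4 rad/s, I_d,max = (6.275×10^-11)(94.0)(1.445×10^4) = 8.52×10^-5 A.

8.52×10^-5 A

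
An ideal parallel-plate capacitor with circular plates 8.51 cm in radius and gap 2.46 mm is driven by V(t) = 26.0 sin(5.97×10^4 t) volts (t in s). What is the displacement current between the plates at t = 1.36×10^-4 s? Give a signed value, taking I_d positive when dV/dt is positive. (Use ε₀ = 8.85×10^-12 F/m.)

C = ε₀A/d = (8.85×10^-12)(0.02275)/(2.46×10^-3) = 8.184×10^-11 F. dV/dt = V₀ω·cos(ωt); at ωt = 8.1192 rad this factor is -0.2621.
I_d = C dV/dt = (8.184×10^-11)(26.0)(5.97×10^4)(-0.2621) = -3.33×10^-5 A.

-3.33×10^-5 A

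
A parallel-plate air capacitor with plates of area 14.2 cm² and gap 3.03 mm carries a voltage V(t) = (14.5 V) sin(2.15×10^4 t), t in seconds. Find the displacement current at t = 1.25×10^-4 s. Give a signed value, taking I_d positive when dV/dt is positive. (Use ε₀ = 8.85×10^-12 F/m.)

-1.16×10^-6 A

C = ε₀A/d = (8.85×10^-12)(1.42×10^-3)/(3.03×10^-3) = 4.148×10^-12 F. dV/dt = V₀ω·cos(ωt); at ωt = 2.6875 rad this factor is -0.8987.
I_d = C dV/dt = (4.148×10^-12)(14.5)(2.15×10^4)(-0.8987) = -1.16×10^-6 A.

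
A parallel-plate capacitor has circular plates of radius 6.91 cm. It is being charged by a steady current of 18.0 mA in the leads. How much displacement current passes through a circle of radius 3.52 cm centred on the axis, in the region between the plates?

By continuity the displacement current in the gap matches the conduction current: I_d = 0.0180 A.
Through an area πr² the displacement current is I_d·(πr²/πR²) = I_d (r/R)² = 4.67×10^-3 A.

4.67×10^-3 A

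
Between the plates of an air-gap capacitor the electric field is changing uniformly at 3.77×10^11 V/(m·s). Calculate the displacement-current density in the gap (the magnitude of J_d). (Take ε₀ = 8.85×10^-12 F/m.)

J_d = ε₀ ∂E/∂t, so J_d = 3.34 A/m².

3.34 A/m²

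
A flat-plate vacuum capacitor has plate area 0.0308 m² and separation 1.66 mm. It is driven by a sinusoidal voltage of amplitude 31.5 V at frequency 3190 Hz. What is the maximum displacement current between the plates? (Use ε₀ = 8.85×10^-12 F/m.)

1.04×10^-4 A

(dE/dt)_max = V₀ω/d = 3.803×10^8 V/(m·s); ω = 2πf = 2.004×10^4 rad/s.
I_d,max = ε₀ A (dE/dt)_max = (8.85×10^-12)(0.0308)(3.803×10^8) = 1.04×10^-4 A.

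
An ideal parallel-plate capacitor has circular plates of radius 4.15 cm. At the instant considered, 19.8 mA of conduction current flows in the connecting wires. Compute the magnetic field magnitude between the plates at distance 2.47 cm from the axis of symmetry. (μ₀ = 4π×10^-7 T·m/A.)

5.68×10^-8 T

By continuity the displacement current in the gap matches the conduction current: I_d = 0.0198 A.
An Ampèrian loop of radius r encloses a fraction (r/R)² of I_d. Then B·2πr = μ₀ I_d (r/R)², giving B = μ₀ I_d r/(2πR²) = 5.68×10^-8 T.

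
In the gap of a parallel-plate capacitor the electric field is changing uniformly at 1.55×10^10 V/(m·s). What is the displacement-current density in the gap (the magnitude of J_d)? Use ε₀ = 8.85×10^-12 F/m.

0.137 A/m²

J_d = ε₀ dE/dt = (8.85×10^-12)(1.55×10^10) = 0.137 A/m².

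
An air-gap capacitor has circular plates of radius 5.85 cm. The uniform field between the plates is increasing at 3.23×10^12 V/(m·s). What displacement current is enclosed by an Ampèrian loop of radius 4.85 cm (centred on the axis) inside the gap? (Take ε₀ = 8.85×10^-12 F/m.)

I_d = ε₀ dΦ_E/dt = ε₀ πR² (dE/dt) = (8.85×10^-12)(0.01075)(3.23×10^12) = 0.3073 A through the full plate area.
The field is uniform, so I_d,enc = I_d (r/R)² = (0.3073)(4.85/5.85)² = 0.211 A.

0.211 A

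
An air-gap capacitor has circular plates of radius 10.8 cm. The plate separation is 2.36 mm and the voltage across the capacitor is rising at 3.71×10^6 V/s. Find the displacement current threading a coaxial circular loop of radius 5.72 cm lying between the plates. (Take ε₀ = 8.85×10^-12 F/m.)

1.43×10^-4 A

I_d = C dV/dt with C = ε₀πR²/d = 1.374×10^-10 F, so I_d = (1.374×10^-10)(3.71×10^6) = 5.098×10^-4 A.
Since J_d is uniform, the enclosed fraction is (r/R)² = 0.2805, giving I_d,enc = 1.43×10^-4 A.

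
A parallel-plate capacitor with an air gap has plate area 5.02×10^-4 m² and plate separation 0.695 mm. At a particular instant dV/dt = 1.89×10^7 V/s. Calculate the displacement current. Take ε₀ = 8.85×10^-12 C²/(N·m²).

1.21×10^-4 A

C = ε₀A/d = (8.85×10^-12)(5.02×10^-4)/(6.95×10^-4) = 6.392×10^-12 F.
I_d = C dV/dt = (6.392×10^-12)(1.89×10^7) = 1.21×10^-4 A.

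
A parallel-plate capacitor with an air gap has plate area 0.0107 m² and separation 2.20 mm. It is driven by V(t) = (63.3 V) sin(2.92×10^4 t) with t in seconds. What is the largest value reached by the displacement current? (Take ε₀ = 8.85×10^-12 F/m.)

7.96×10^-5 A

The displacement current equals the conduction current C dV/dt, which peaks at C V₀ ω.
With C = ε₀A/d = (8.85×10^-12)(0.0107)/(2.20×10^-3) = 4.304×10^-11 F and ω = 2.92×10^4 rad/s, I_d,max = (4.304×10^-11)(63.3)(2.92×10^4) = 7.96×10^-5 A.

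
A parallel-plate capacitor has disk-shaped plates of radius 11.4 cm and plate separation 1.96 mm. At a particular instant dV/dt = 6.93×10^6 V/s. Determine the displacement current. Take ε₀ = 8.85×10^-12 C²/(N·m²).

The displacement current equals the charging current C dV/dt. With C = ε₀A/d = (8.85×10^-12)(0.04083)/(1.96×10^-3) = 1.844×10^-10 F, I_d = (1.844×10^-10)(6.93×10^6) = 1.28×10^-3 A.

1.28×10^-3 A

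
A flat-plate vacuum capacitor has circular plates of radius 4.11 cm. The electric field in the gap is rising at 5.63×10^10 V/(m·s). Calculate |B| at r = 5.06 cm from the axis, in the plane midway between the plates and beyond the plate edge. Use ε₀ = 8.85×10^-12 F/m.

Total displacement current: I_d = ε₀(πR²)(dE/dt) = (8.85×10^-12)(5.307×10^-3)(5.63×10^10) = 2.644×10^-3 A.
With r > R the enclosed displacement current is the full I_d; B = μ₀ I_d / (2πr) = 1.05×10^-8 T.

1.05×10^-8 T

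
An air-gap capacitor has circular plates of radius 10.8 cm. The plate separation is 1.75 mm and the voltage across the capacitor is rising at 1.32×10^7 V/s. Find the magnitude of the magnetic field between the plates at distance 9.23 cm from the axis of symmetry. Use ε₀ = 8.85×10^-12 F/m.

3.87×10^-9 T

dE/dt = (dV/dt)/d = 7.543×10^9 V/(m·s); I_d = ε₀(πR²)(dE/dt) = (8.85×10^-12)(0.03664)(7.543×10^9) = 2.446×10^-3 A.
For r < R the Ampère–Maxwell law gives B(2πr) = μ₀ I_d (r²/R²), so B = μ₀ I_d r/(2πR²) = (4π×10^-7)(2.446×10^-3)(0.0923)/(2π·0.108²) = 3.87×10^-9 T.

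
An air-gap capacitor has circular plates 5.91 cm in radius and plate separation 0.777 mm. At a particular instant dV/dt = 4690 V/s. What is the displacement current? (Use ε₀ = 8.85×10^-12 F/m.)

E = V/d so dE/dt = (dV/dt)/d = 6.036×10^6 V/(m·s), and I_d = ε₀ A dE/dt = (8.85×10^-12)(0.01097)(6.036×10^6) = 5.86×10^-7 A.

5.86×10^-7 A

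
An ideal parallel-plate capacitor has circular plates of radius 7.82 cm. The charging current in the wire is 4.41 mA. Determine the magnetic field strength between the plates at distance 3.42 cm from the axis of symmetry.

By continuity the displacement current in the gap matches the conduction current: I_d = 4.41×10^-3 A.
An Ampèrian loop of radius r encloses a fraction (r/R)² of I_d. Then B·2πr = μ₀ I_d (r/R)², giving B = μ₀ I_d r/(2πR²) = 4.93×10^-9 T.

4.93×10^-9 T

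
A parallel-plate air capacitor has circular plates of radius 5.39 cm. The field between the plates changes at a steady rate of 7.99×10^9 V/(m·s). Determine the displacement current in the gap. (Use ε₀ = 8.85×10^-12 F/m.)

6.45×10^-4 A

The displacement current is ε₀ times dΦ_E/dt = ε₀ A dE/dt = (8.85×10^-12)(9.127×10^-3)(7.99×10^9) = 6.45×10^-4 A.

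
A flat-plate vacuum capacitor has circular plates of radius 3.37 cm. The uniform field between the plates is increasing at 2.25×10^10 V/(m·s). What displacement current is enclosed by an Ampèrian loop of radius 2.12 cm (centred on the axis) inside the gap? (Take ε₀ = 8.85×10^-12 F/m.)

Total displacement current: I_d = ε₀(πR²)(dE/dt) = (8.85×10^-12)(3.568×10^-3)(2.25×10^10) = 7.105×10^-4 A.
Since J_d is uniform, the enclosed fraction is (r/R)² = 0.3957, giving I_d,enc = 2.81×10^-4 A.

2.81×10^-4 A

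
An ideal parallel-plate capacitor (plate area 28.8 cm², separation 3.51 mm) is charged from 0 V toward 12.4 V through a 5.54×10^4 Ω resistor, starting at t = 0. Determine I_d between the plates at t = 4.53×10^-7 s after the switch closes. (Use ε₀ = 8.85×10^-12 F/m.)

7.26×10^-5 A

C = ε₀A/d = (8.85×10^-12)(2.88×10^-3)/(3.51×10^-3) = 7.262×10^-12 F, so τ = RC = 4.023×10^-7 s.
The conduction current is I(t) = (V₀/R) e^(−t/τ), and the displacement current between the plates equals it.
t/τ = 1.126; I_d = (12.4/5.54×10^4) · e^(−1.126) = (2.238×10^-4)(0.3243) = 7.26×10^-5 A.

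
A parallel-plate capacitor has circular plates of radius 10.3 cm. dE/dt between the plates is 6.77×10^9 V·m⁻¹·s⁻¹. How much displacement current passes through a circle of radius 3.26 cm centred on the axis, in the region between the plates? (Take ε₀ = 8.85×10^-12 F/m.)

Total displacement current: I_d = ε₀(πR²)(dE/dt) = (8.85×10^-12)(0.03333)(6.77×10^9) = 1.997×10^-3 A.
Through an area πr² the displacement current is I_d·(πr²/πR²) = I_d (r/R)² = 2.00×10^-4 A.

2.00×10^-4 A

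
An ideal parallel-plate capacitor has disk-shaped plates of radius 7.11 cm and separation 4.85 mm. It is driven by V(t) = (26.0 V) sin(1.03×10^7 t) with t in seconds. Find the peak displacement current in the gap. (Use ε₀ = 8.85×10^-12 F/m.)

C = ε₀A/d = (8.85×10^-12)(0.01588)/(4.85×10^-3) = 2.898×10^-11 F; ω = 1.03×10^7 rad/s.
I_d = C dV/dt, so |I_d|_max = C V₀ ω = (2.898×10^-11)(26.0)(1.03×10^7) = 7.76×10^-3 A.

7.76×10^-3 A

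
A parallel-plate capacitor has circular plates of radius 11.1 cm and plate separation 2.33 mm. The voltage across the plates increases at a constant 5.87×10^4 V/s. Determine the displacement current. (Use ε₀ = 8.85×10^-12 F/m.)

8.63×10^-6 A

The field between the plates is E = V/d, so dE/dt = (5.87×10^4)/(2.33×10^-3 m) = 2.519×10^7 V/(m·s).
I_d = ε₀ A (dE/dt) = (8.85×10^-12)(0.03871)(2.519×10^7) = 8.63×10^-6 A.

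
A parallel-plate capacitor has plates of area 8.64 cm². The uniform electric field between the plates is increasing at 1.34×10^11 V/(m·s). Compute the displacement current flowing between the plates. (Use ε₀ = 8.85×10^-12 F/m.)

With a uniform field, Φ_E = EA, so I_d = ε₀ A dE/dt = 1.02×10^-3 A.

1.02×10^-3 A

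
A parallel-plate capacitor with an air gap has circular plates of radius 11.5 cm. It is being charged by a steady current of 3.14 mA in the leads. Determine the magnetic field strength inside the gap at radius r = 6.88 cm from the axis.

3.27×10^-9 T

Between the plates the displacement current equals the wire current: I_d = 3.14 mA = 3.14×10^-3 A.
An Ampèrian loop of radius r encloses a fraction (r/R)² of I_d. Then B·2πr = μ₀ I_d (r/R)², giving B = μ₀ I_d r/(2πR²) = 3.27×10^-9 T.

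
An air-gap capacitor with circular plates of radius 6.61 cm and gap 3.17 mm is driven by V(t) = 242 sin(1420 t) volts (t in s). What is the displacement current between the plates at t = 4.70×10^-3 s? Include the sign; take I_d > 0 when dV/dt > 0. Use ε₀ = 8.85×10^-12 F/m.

1.22×10^-5 A

C = ε₀A/d = (8.85×10^-12)(0.01373)/(3.17×10^-3) = 3.833×10^-11 F. dV/dt = V₀ω·cos(ωt); at ωt = 6.674 rad this factor is 0.9246.
I_d = C dV/dt = (3.833×10^-11)(242)(1420)(0.9246) = 1.22×10^-5 A.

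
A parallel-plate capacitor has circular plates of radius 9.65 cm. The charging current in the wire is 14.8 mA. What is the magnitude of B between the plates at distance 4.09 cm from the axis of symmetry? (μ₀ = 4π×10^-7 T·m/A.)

1.30×10^-8 T

By continuity the displacement current in the gap matches the conduction current: I_d = 0.0148 A.
∮B·dl = μ₀ I_d,enc with I_d,enc = I_d r²/R² = 2.659×10^-3 A; so B = μ₀ I_d,enc/(2πr) = 1.30×10^-8 T.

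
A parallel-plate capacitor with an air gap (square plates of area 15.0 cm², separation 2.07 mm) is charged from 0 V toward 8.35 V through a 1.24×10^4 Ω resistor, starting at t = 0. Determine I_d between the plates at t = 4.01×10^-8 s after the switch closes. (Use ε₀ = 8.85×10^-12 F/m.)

With C = ε₀A/d = (8.85×10^-12)(1.50×10^-3)/(2.07×10^-3) = 6.413×10^-12 F, the time constant is τ = RC = 7.952×10^-8 s, so t/τ = 0.5043 and e^(−t/τ) = 0.6039.
I_d = I_cond = (V₀/R) e^(−t/τ) = (6.734×10^-4)(0.6039) = 4.07×10^-4 A.

4.07×10^-4 A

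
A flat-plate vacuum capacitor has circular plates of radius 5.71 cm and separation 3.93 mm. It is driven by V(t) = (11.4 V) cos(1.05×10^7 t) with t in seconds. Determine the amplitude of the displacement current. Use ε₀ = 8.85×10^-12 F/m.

The displacement current equals the conduction current C dV/dt, which peaks at C V₀ ω.
With C = ε₀A/d = (8.85×10^-12)(0.01024)/(3.93×10^-3) = 2.306×10^-11 F and ω = 1.05×10^7 rad/s, I_d,max = (2.306×10^-11)(11.4)(1.05×10^7) = 2.76×10^-3 A.

2.76×10^-3 A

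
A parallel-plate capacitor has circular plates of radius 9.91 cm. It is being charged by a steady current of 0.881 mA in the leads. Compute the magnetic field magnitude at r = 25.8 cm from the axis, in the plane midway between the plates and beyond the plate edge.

6.83×10^-10 T

Between the plates the displacement current equals the wire current: I_d = 0.881 mA = 8.81×10^-4 A.
With r > R the enclosed displacement current is the full I_d; B = μ₀ I_d / (2πr) = 6.83×10^-10 T.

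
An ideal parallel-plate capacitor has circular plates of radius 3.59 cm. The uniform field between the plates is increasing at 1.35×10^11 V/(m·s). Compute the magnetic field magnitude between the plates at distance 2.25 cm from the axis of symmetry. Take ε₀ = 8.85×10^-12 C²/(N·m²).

I_d = ε₀ dΦ_E/dt = ε₀ πR² (dE/dt) = (8.85×10^-12)(4.049×10^-3)(1.35×10^11) = 4.838×10^-3 A through the full plate area.
An Ampèrian loop of radius r encloses a fraction (r/R)² of I_d. Then B·2πr = μ₀ I_d (r/R)², giving B = μ₀ I_d r/(2πR²) = 1.69×10^-8 T.

1.69×10^-8 T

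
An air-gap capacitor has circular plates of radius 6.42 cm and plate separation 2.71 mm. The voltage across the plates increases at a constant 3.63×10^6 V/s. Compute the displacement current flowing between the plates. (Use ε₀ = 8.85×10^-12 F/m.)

1.53×10^-4 A

E = V/d so dE/dt = (dV/dt)/d = 1.339×10^9 V/(m·s), and I_d = ε₀ A dE/dt = (8.85×10^-12)(0.01295)(1.339×10^9) = 1.53×10^-4 A.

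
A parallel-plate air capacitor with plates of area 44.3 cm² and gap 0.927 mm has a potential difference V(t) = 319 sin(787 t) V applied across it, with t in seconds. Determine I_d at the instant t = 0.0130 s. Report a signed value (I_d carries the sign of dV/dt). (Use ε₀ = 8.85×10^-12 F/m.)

dV/dt = (319)(787)·cos(10.231) = -1.738×10^5 V/s.
I_d = C dV/dt with C = ε₀A/d = (8.85×10^-12)(4.43×10^-3)/(9.27×10^-4) = 4.229×10^-11 F, so I_d = (4.229×10^-11)(-1.738×10^5) = -7.35×10^-6 A.

-7.35×10^-6 A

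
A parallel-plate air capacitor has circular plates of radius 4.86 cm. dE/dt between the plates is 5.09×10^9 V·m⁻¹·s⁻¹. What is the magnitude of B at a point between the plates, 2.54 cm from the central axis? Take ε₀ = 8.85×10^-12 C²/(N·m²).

7.19×10^-10 T

Total displacement current: I_d = ε₀(πR²)(dE/dt) = (8.85×10^-12)(7.420×10^-3)(5.09×10^9) = 3.342×10^-4 A.
An Ampèrian loop of radius r encloses a fraction (r/R)² of I_d. Then B·2πr = μ₀ I_d (r/R)², giving B = μ₀ I_d r/(2πR²) = 7.19×10^-10 T.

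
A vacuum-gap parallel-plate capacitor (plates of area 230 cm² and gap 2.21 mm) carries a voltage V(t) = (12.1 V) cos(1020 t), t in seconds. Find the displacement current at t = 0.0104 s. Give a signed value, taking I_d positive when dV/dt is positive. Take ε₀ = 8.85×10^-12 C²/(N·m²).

dE/dt = (V₀ω/d)·−sin(ωt) with ωt = 10.608 rad: (12.1)(1020)(0.9258)/(2.21×10^-3) = 5.170×10^6 V/(m·s).
I_d = ε₀ A dE/dt = (8.85×10^-12)(0.0230)(5.170×10^6) = 1.05×10^-6 A.

1.05×10^-6 A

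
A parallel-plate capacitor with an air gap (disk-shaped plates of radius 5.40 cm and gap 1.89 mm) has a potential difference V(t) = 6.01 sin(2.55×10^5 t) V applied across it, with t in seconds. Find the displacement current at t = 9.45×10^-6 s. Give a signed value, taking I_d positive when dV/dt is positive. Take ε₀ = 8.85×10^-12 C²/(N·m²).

C = ε₀A/d = (8.85×10^-12)(9.161×10^-3)/(1.89×10^-3) = 4.290×10^-11 F. dV/dt = V₀ω·cos(ωt); at ωt = 2.40975 rad this factor is -0.7439.
I_d = C dV/dt = (4.290×10^-11)(6.01)(2.55×10^5)(-0.7439) = -4.89×10^-5 A.

-4.89×10^-5 A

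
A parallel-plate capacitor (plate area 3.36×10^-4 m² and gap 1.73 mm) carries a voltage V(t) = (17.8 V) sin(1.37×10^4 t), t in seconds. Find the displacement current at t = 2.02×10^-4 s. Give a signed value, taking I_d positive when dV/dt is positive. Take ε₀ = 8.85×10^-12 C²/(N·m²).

-3.90×10^-7 A

dV/dt = (17.8)(1.37×10^4)·cos(2.7674) = -2.270×10^5 V/s.
I_d = C dV/dt with C = ε₀A/d = (8.85×10^-12)(3.36×10^-4)/(1.73×10^-3) = 1.719×10^-12 F, so I_d = (1.719×10^-12)(-2.270×10^5) = -3.90×10^-7 A.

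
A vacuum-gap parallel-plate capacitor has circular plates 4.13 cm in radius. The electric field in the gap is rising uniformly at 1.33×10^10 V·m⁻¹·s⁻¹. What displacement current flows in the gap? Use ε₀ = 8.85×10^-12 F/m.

6.31×10^-4 A

The displacement current is ε₀ times dΦ_E/dt = ε₀ A dE/dt = (8.85×10^-12)(5.359×10^-3)(1.33×10^10) = 6.31×10^-4 A.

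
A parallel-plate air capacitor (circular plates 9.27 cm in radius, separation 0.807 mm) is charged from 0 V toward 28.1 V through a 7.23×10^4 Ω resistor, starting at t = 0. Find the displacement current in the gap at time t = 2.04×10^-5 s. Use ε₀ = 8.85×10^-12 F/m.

1.50×10^-4 A

C = ε₀A/d = (8.85×10^-12)(0.02700)/(8.07×10^-4) = 2.961×10^-10 F and τ = RC = 2.141×10^-5 s. I_d in the gap equals the RC charging current.
I_d(t) = (V₀/R) e^(−t/τ) = 3.887×10^-4 · e^(−0.9528) = 1.50×10^-4 A.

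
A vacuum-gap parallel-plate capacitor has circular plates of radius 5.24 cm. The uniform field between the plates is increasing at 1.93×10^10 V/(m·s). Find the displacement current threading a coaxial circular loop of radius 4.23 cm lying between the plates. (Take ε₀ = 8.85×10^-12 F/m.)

Total displacement current: I_d = ε₀(πR²)(dE/dt) = (8.85×10^-12)(8.626×10^-3)(1.93×10^10) = 1.473×10^-3 A.
The field is uniform, so I_d,enc = I_d (r/R)² = (1.473×10^-3)(4.23/5.24)² = 9.60×10^-4 A.

9.60×10^-4 A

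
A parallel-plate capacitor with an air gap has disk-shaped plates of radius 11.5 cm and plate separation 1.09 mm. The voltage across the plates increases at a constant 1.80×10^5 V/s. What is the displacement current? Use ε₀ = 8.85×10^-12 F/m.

6.07×10^-5 A

C = ε₀A/d = (8.85×10^-12)(0.04155)/(1.09×10^-3) = 3.374×10^-10 F.
I_d = C dV/dt = (3.374×10^-10)(1.80×10^5) = 6.07×10^-5 A.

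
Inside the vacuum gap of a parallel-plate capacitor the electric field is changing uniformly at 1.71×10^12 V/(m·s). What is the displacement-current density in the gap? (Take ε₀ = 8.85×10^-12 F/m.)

15.1 A/m²

The displacement-current density is ε₀ ∂E/∂t = (8.85×10^-12)(1.71×10^12) = 15.1 A/m².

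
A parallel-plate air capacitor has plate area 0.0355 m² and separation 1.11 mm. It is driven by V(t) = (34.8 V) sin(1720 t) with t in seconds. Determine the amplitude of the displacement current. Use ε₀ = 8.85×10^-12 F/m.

C = ε₀A/d = (8.85×10^-12)(0.0355)/(1.11×10^-3) = 2.830×10^-10 F; ω = 1720 rad/s.
I_d = C dV/dt, so |I_d|_max = C V₀ ω = (2.830×10^-10)(34.8)(1720) = 1.69×10^-5 A.

1.69×10^-5 A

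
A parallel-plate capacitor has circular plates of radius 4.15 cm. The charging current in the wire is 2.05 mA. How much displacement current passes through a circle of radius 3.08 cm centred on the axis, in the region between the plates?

Between the plates the displacement current equals the wire current: I_d = 2.05 mA = 2.05×10^-3 A.
Since J_d is uniform, the enclosed fraction is (r/R)² = 0.5508, giving I_d,enc = 1.13×10^-3 A.

1.13×10^-3 A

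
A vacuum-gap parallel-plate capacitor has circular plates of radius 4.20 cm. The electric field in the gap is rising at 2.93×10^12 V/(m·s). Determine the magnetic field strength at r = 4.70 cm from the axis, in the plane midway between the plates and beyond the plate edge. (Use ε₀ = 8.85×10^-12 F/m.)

Through the whole plate area (πR² = 5.542×10^-3 m²), I_d = ε₀ πR² dE/dt = 0.1437 A.
Outside the plates the loop encloses all of I_d, so B·2πr = μ₀ I_d and B = 6.11×10^-7 T.

6.11×10^-7 T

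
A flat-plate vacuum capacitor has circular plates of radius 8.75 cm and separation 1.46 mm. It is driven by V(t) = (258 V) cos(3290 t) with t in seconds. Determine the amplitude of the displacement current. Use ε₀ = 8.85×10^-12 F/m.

(dE/dt)_max = V₀ω/d = 5.814×10^8 V/(m·s); ω = 3290 rad/s.
I_d,max = ε₀ A (dE/dt)_max = (8.85×10^-12)(0.02405)(5.814×10^8) = 1.24×10^-4 A.

1.24×10^-4 A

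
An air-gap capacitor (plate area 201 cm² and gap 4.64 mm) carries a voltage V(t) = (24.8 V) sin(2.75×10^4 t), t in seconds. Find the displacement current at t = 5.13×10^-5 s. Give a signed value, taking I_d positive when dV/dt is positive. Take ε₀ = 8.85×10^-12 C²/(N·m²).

dV/dt = (24.8)(2.75×10^4)·cos(1.41075) = 1.087×10^5 V/s.
I_d = C dV/dt with C = ε₀A/d = (8.85×10^-12)(0.0201)/(4.64×10^-3) = 3.834×10^-11 F, so I_d = (3.834×10^-11)(1.087×10^5) = 4.17×10^-6 A.

4.17×10^-6 A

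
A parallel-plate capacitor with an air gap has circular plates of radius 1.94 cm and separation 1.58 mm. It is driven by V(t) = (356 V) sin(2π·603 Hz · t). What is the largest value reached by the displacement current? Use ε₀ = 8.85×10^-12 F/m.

8.93×10^-6 A

The displacement current equals the conduction current C dV/dt, which peaks at C V₀ ω.
With C = ε₀A/d = (8.85×10^-12)(1.182×10^-3)/(1.58×10^-3) = 6.621×10^-12 F and ω = 2πf = 3789 rad/s, I_d,max = (6.621×10^-12)(356)(3789) = 8.93×10^-6 A.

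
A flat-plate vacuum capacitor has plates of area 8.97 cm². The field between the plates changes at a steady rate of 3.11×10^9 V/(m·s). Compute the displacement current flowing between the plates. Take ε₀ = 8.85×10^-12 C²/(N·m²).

With a uniform field, Φ_E = EA, so I_d = ε₀ A dE/dt = 2.47×10^-5 A.

2.47×10^-5 A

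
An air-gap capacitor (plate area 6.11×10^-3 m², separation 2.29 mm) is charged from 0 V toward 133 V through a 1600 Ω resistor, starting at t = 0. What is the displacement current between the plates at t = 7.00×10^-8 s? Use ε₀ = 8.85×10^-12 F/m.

C = ε₀A/d = (8.85×10^-12)(6.11×10^-3)/(2.29×10^-3) = 2.361×10^-11 F and τ = RC = 3.778×10^-8 s. I_d in the gap equals the RC charging current.
I_d(t) = (V₀/R) e^(−t/τ) = 0.08313 · e^(−1.853) = 0.0130 A.

0.0130 A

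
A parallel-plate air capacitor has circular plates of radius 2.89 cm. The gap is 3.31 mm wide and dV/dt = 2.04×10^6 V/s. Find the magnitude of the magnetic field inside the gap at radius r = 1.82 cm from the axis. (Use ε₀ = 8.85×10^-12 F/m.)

6.24×10^-11 T

dE/dt = (dV/dt)/d = 6.163×10^8 V/(m·s); I_d = ε₀(πR²)(dE/dt) = (8.85×10^-12)(2.624×10^-3)(6.163×10^8) = 1.431×10^-5 A.
For r < R the Ampère–Maxwell law gives B(2πr) = μ₀ I_d (r²/R²), so B = μ₀ I_d r/(2πR²) = (4π×10^-7)(1.431×10^-5)(0.0182)/(2π·0.0289²) = 6.24×10^-11 T.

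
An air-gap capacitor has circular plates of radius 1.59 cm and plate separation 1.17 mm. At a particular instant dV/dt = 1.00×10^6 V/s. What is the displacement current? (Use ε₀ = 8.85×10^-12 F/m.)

6.01×10^-6 A

C = ε₀A/d = (8.85×10^-12)(7.942×10^-4)/(1.17×10^-3) = 6.007×10^-12 F.
I_d = C dV/dt = (6.007×10^-12)(1.00×10^6) = 6.01×10^-6 A.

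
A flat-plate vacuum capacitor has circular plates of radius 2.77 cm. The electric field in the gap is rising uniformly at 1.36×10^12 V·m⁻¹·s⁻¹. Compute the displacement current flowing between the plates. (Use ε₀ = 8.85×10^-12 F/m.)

The displacement current is ε₀ times dΦ_E/dt = ε₀ A dE/dt = (8.85×10^-12)(2.411×10^-3)(1.36×10^12) = 0.0290 A.

0.0290 A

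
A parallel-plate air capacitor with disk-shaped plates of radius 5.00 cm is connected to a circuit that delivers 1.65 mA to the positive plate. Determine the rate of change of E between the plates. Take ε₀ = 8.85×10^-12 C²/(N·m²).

2.37×10^10 V/(m·s)

Charge continuity gives I_d = I = 1.65×10^-3 A between the plates.
Since I_d = ε₀ A dE/dt, dE/dt = I_d/(ε₀A) = (1.65×10^-3)/((8.85×10^-12)(7.854×10^-3)) = 2.37×10^10 V/(m·s).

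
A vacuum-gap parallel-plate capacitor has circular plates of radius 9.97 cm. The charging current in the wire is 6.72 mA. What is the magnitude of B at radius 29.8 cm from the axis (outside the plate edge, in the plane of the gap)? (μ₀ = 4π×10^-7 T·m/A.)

No conduction current crosses the gap, so I_d there equals the 6.72×10^-3 A in the leads.
With r > R the enclosed displacement current is the full I_d; B = μ₀ I_d / (2πr) = 4.51×10^-9 T.

4.51×10^-9 T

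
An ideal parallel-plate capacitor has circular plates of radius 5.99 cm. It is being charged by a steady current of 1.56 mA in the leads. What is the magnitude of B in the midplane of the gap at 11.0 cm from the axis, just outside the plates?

2.84×10^-9 T

By continuity the displacement current in the gap matches the conduction current: I_d = 1.56×10^-3 A.
With r > R the enclosed displacement current is the full I_d; B = μ₀ I_d / (2πr) = 2.84×10^-9 T.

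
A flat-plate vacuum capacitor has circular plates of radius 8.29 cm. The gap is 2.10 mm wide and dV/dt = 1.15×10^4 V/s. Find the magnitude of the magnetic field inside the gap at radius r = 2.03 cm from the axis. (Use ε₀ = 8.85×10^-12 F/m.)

6.18×10^-13 T

I_d = C dV/dt with C = ε₀πR²/d = 9.099×10^-11 F, so I_d = (9.099×10^-11)(1.15×10^4) = 1.046×10^-6 A.
An Ampèrian loop of radius r encloses a fraction (r/R)² of I_d. Then B·2πr = μ₀ I_d (r/R)², giving B = μ₀ I_d r/(2πR²) = 6.18×10^-13 T.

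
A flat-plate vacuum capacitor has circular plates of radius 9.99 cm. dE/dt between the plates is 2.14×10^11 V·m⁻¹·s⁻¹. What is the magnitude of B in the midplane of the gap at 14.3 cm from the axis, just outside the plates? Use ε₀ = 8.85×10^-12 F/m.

Through the whole plate area (πR² = 0.03135 m²), I_d = ε₀ πR² dE/dt = 0.05937 A.
For r ≥ R the full I_d is enclosed: B = μ₀ I_d/(2πr) = (4π×10^-7)(0.05937)/(2π·0.143) = 8.30×10^-8 T.

8.30×10^-8 T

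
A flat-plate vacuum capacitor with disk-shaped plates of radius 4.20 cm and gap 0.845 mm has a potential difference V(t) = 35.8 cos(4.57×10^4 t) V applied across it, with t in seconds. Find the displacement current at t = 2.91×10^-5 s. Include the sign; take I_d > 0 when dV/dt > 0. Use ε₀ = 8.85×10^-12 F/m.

C = ε₀A/d = (8.85×10^-12)(5.542×10^-3)/(8.45×10^-4) = 5.804×10^-11 F. dV/dt = V₀ω·−sin(ωt); at ωt = 1.32987 rad this factor is -0.9711.
I_d = C dV/dt = (5.804×10^-11)(35.8)(4.57×10^4)(-0.9711) = -9.22×10^-5 A.

-9.22×10^-5 A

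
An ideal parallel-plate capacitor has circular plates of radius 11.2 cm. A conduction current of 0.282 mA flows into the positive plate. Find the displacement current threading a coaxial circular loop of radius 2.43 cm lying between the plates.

By continuity the displacement current in the gap matches the conduction current: I_d = 2.82×10^-4 A.
Through an area πr² the displacement current is I_d·(πr²/πR²) = I_d (r/R)² = 1.33×10^-5 A.

1.33×10^-5 A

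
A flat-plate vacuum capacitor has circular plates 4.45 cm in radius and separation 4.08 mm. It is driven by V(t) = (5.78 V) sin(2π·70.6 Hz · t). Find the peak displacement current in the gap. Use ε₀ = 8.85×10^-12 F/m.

3.46×10^-8 A

The displacement current equals the conduction current C dV/dt, which peaks at C V₀ ω.
With C = ε₀A/d = (8.85×10^-12)(6.221×10^-3)/(4.08×10^-3) = 1.349×10^-11 F and ω = 2πf = 443.6 rad/s, I_d,max = (1.349×10^-11)(5.78)(443.6) = 3.46×10^-8 A.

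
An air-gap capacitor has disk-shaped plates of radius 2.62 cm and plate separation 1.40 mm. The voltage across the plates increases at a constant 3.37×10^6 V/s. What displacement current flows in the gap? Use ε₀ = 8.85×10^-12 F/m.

E = V/d so dE/dt = (dV/dt)/d = 2.407×10^9 V/(m·s), and I_d = ε₀ A dE/dt = (8.85×10^-12)(2.157×10^-3)(2.407×10^9) = 4.59×10^-5 A.

4.59×10^-5 A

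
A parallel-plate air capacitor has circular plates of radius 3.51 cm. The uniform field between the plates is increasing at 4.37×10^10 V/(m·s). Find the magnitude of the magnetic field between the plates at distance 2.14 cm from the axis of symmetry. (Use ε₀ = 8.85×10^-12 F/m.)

5.20×10^-9 T

Total displacement current: I_d = ε₀(πR²)(dE/dt) = (8.85×10^-12)(3.870×10^-3)(4.37×10^10) = 1.497×10^-3 A.
An Ampèrian loop of radius r encloses a fraction (r/R)² of I_d. Then B·2πr = μ₀ I_d (r/R)², giving B = μ₀ I_d r/(2πR²) = 5.20×10^-9 T.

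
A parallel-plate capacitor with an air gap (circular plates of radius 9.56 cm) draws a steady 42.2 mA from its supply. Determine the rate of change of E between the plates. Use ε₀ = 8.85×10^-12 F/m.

The displacement current between the plates equals the conduction current, I_d = 42.2 mA.
Then dE/dt = I_d/(ε₀A) = 1.66×10^11 V/(m·s).

1.66×10^11 V/(m·s)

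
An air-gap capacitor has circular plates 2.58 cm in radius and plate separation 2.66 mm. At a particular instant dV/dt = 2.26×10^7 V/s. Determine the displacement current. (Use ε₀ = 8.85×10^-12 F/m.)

E = V/d so dE/dt = (dV/dt)/d = 8.496×10^9 V/(m·s), and I_d = ε₀ A dE/dt = (8.85×10^-12)(2.091×10^-3)(8.496×10^9) = 1.57×10^-4 A.

1.57×10^-4 A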